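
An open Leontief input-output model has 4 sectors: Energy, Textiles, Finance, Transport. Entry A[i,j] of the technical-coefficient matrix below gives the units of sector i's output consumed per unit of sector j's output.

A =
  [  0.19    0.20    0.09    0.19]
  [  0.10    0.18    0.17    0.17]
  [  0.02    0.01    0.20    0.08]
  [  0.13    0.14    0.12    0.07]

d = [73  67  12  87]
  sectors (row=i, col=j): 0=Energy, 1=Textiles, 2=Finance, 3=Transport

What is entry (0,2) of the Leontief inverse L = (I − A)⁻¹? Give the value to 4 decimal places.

Form M = I − A:
  [  0.81   -0.20   -0.09   -0.19]
  [ -0.10    0.82   -0.17   -0.17]
  [ -0.02   -0.01    0.80   -0.08]
  [ -0.13   -0.14   -0.12    0.93]
Leontief inverse L = M⁻¹:
  [  1.3507    0.3968    0.2923    0.3736]
  [  0.2248    1.3334    0.3567    0.3204]
  [  0.0596    0.0529    1.2878    0.1326]
  [  0.2304    0.2630    0.2607    1.1928]
Total output x = L · d:
  x_0 = 1.3507·73 + 0.3968·67 + 0.2923·12 + 0.3736·87 = 161.2045
  x_1 = 0.2248·73 + 1.3334·67 + 0.3567·12 + 0.3204·87 = 137.9023
  x_2 = 0.0596·73 + 0.0529·67 + 1.2878·12 + 0.1326·87 = 34.8882
  x_3 = 0.2304·73 + 0.2630·67 + 0.2607·12 + 1.1928·87 = 141.3435

L[0,2] = 0.2923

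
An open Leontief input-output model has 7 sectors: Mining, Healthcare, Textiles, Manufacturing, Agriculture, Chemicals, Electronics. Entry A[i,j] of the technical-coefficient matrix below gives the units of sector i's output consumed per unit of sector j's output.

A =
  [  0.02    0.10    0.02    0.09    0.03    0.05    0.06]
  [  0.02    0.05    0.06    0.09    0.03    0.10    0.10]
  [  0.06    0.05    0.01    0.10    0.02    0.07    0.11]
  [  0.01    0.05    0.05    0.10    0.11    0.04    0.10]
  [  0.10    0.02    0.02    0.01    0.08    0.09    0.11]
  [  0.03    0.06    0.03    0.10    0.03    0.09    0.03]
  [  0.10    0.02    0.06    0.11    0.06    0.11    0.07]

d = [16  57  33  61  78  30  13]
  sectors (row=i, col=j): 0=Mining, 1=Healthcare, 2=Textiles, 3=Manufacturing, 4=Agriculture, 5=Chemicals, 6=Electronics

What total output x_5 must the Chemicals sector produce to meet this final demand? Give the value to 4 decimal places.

58.2300

Form M = I − A:
  [  0.98   -0.10   -0.02   -0.09   -0.03   -0.05   -0.06]
  [ -0.02    0.95   -0.06   -0.09   -0.03   -0.10   -0.10]
  [ -0.06   -0.05    0.99   -0.10   -0.02   -0.07   -0.11]
  [ -0.01   -0.05   -0.05    0.90   -0.11   -0.04   -0.10]
  [ -0.10   -0.02   -0.02   -0.01    0.92   -0.09   -0.11]
  [ -0.03   -0.06   -0.03   -0.10   -0.03    0.91   -0.03]
  [ -0.10   -0.02   -0.06   -0.11   -0.06   -0.11    0.93]
Leontief inverse L = M⁻¹:
  [  1.0494    0.1312    0.0482    0.1497    0.0683    0.1030    0.1150]
  [  0.0588    1.0877    0.0918    0.1639    0.0750    0.1642    0.1634]
  [  0.0949    0.0868    1.0413    0.1695    0.0640    0.1290    0.1686]
  [  0.0558    0.0854    0.0822    1.1689    0.1608    0.1067    0.1706]
  [  0.1407    0.0579    0.0474    0.0747    1.1192    0.1518    0.1662]
  [  0.0571    0.0924    0.0556    0.1586    0.0676    1.1400    0.0820]
  [  0.1427    0.0679    0.0937    0.1924    0.1123    0.1802    1.1426]
Total output x = L · d:
  x_0 = 1.0494·16 + 0.1312·57 + 0.0482·33 + 0.1497·61 + 0.0683·78 + 0.1030·30 + 0.1150·13 = 44.9067
  x_1 = 0.0588·16 + 1.0877·57 + 0.0918·33 + 0.1639·61 + 0.0750·78 + 0.1642·30 + 0.1634·13 = 88.8638
  x_2 = 0.0949·16 + 0.0868·57 + 1.0413·33 + 0.1695·61 + 0.0640·78 + 0.1290·30 + 0.1686·13 = 62.2225
  x_3 = 0.0558·16 + 0.0854·57 + 0.0822·33 + 1.1689·61 + 0.1608·78 + 0.1067·30 + 0.1706·13 = 97.7308
  x_4 = 0.1407·16 + 0.0579·57 + 0.0474·33 + 0.0747·61 + 1.1192·78 + 0.1518·30 + 0.1662·13 = 105.6850
  x_5 = 0.0571·16 + 0.0924·57 + 0.0556·33 + 0.1586·61 + 0.0676·78 + 1.1400·30 + 0.0820·13 = 58.2300
  x_6 = 0.1427·16 + 0.0679·57 + 0.0937·33 + 0.1924·61 + 0.1123·78 + 0.1802·30 + 1.1426·13 = 49.9979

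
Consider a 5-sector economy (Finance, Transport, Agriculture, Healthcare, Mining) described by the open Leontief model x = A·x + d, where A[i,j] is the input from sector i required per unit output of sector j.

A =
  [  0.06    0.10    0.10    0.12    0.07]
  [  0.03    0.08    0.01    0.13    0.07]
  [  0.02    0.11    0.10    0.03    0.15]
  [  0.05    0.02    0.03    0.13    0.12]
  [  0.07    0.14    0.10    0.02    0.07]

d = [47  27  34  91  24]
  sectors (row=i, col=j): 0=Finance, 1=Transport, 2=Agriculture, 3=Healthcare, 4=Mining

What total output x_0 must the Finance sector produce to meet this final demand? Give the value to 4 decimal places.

Form M = I − A:
  [  0.94   -0.10   -0.10   -0.12   -0.07]
  [ -0.03    0.92   -0.01   -0.13   -0.07]
  [ -0.02   -0.11    0.90   -0.03   -0.15]
  [ -0.05   -0.02   -0.03    0.87   -0.12]
  [ -0.07   -0.14   -0.10   -0.02    0.93]
Leontief inverse L = M⁻¹:
  [  1.0923    0.1616    0.1450    0.1831    0.1414]
  [  0.0548    1.1192    0.0375    0.1788    0.1175]
  [  0.0499    0.1762    1.1447    0.0775    0.2117]
  [  0.0792    0.0688    0.0681    1.1770    0.1740]
  [  0.0975    0.2011    0.1411    0.0743    1.1301]
Total output x = L · d:
  x_0 = 1.0923·47 + 0.1616·27 + 0.1450·34 + 0.1831·91 + 0.1414·24 = 80.6826
  x_1 = 0.0548·47 + 1.1192·27 + 0.0375·34 + 0.1788·91 + 0.1175·24 = 53.1567
  x_2 = 0.0499·47 + 0.1762·27 + 1.1447·34 + 0.0775·91 + 0.2117·24 = 58.1566
  x_3 = 0.0792·47 + 0.0688·27 + 0.0681·34 + 1.1770·91 + 0.1740·24 = 119.1790
  x_4 = 0.0975·47 + 0.2011·27 + 0.1411·34 + 0.0743·91 + 1.1301·24 = 48.6978

80.6826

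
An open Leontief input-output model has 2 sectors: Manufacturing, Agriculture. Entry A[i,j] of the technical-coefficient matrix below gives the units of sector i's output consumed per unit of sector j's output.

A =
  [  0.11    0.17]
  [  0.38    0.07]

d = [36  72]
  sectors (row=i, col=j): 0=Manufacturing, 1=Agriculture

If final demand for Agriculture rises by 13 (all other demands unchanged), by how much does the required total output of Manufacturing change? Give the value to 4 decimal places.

Form M = I − A:
  [  0.89   -0.17]
  [ -0.38    0.93]
Leontief inverse L = M⁻¹:
  [  1.2187    0.2228]
  [  0.4980    1.1663]
Total output x = L · d:
  x_0 = 1.2187·36 + 0.2228·72 = 59.9135
  x_1 = 0.4980·36 + 1.1663·72 = 101.9001
Δx_0 = L[0,1] · Δd_1 = 0.2228 · 13 = 2.8961

2.8961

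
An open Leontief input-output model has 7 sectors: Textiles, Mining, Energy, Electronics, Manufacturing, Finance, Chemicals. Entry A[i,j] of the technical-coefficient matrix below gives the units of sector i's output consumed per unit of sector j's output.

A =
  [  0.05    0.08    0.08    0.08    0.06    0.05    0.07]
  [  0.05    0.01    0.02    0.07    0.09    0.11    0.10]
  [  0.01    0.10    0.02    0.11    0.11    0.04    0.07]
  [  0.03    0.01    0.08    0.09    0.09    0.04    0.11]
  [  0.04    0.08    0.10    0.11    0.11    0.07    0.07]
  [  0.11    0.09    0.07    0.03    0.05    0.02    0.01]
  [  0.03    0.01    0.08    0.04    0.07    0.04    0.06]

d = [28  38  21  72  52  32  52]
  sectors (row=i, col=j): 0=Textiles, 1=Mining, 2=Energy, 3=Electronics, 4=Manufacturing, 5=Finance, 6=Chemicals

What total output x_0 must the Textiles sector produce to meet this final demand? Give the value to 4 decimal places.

65.2841

Form M = I − A:
  [  0.95   -0.08   -0.08   -0.08   -0.06   -0.05   -0.07]
  [ -0.05    0.99   -0.02   -0.07   -0.09   -0.11   -0.10]
  [ -0.01   -0.10    0.98   -0.11   -0.11   -0.04   -0.07]
  [ -0.03   -0.01   -0.08    0.91   -0.09   -0.04   -0.11]
  [ -0.04   -0.08   -0.10   -0.11    0.89   -0.07   -0.07]
  [ -0.11   -0.09   -0.07   -0.03   -0.05    0.98   -0.01]
  [ -0.03   -0.01   -0.08   -0.04   -0.07   -0.04    0.94]
Leontief inverse L = M⁻¹:
  [  1.0860    0.1236    0.1343    0.1462    0.1328    0.0956    0.1320]
  [  0.0890    1.0541    0.0783    0.1288    0.1557    0.1487    0.1528]
  [  0.0463    0.1385    1.0773    0.1759    0.1835    0.0876    0.1336]
  [  0.0620    0.0524    0.1362    1.1543    0.1608    0.0801    0.1682]
  [  0.0850    0.1361    0.1693    0.1944    1.2023    0.1263    0.1470]
  [  0.1402    0.1296    0.1132    0.0870    0.1098    1.0607    0.0623]
  [  0.0545    0.0448    0.1200    0.0883    0.1226    0.0700    1.1018]
Total output x = L · d:
  x_0 = 1.0860·28 + 0.1236·38 + 0.1343·21 + 0.1462·72 + 0.1328·52 + 0.0956·32 + 0.1320·52 = 65.2841
  x_1 = 0.0890·28 + 1.0541·38 + 0.0783·21 + 0.1288·72 + 0.1557·52 + 0.1487·32 + 0.1528·52 = 74.2662
  x_2 = 0.0463·28 + 0.1385·38 + 1.0773·21 + 0.1759·72 + 0.1835·52 + 0.0876·32 + 0.1336·52 = 61.1328
  x_3 = 0.0620·28 + 0.0524·38 + 0.1362·21 + 1.1543·72 + 0.1608·52 + 0.0801·32 + 0.1682·52 = 109.3695
  x_4 = 0.0850·28 + 0.1361·38 + 0.1693·21 + 0.1944·72 + 1.2023·52 + 0.1263·32 + 0.1470·52 = 99.3079
  x_5 = 0.1402·28 + 0.1296·38 + 0.1132·21 + 0.0870·72 + 0.1098·52 + 1.0607·32 + 0.0623·52 = 60.3787
  x_6 = 0.0545·28 + 0.0448·38 + 0.1200·21 + 0.0883·72 + 0.1226·52 + 0.0700·32 + 1.1018·52 = 78.0141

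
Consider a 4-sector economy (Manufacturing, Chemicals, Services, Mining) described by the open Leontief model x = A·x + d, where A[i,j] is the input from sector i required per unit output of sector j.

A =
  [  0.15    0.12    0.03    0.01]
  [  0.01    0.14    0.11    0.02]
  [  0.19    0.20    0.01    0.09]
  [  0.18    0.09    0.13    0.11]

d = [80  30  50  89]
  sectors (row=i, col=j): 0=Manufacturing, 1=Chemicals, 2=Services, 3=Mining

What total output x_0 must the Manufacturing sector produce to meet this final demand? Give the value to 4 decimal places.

Form M = I − A:
  [  0.85   -0.12   -0.03   -0.01]
  [ -0.01    0.86   -0.11   -0.02]
  [ -0.19   -0.20    0.99   -0.09]
  [ -0.18   -0.09   -0.13    0.89]
Leontief inverse L = M⁻¹:
  [  1.1970    0.1834    0.0597    0.0236]
  [  0.0547    1.2077    0.1414    0.0420]
  [  0.2668    0.2976    1.0667    0.1176]
  [  0.2866    0.2027    0.1822    1.1498]
Total output x = L · d:
  x_0 = 1.1970·80 + 0.1834·30 + 0.0597·50 + 0.0236·89 = 106.3493
  x_1 = 0.0547·80 + 1.2077·30 + 0.1414·50 + 0.0420·89 = 51.4190
  x_2 = 0.2668·80 + 0.2976·30 + 1.0667·50 + 0.1176·89 = 94.0713
  x_3 = 0.2866·80 + 0.2027·30 + 0.1822·50 + 1.1498·89 = 140.4493

106.3493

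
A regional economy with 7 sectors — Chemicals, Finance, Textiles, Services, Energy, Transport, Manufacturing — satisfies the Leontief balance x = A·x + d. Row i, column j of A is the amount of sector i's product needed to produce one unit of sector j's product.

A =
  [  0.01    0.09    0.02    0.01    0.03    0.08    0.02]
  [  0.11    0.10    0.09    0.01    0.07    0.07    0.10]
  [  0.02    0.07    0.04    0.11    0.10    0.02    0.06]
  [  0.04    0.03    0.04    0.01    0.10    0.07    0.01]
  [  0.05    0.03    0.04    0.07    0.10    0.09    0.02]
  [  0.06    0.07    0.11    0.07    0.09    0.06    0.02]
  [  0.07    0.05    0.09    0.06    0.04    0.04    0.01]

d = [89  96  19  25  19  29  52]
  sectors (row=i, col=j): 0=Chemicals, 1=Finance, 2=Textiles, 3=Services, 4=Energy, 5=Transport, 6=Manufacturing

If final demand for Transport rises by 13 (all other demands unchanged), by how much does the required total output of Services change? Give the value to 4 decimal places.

Form M = I − A:
  [  0.99   -0.09   -0.02   -0.01   -0.03   -0.08   -0.02]
  [ -0.11    0.90   -0.09   -0.01   -0.07   -0.07   -0.10]
  [ -0.02   -0.07    0.96   -0.11   -0.10   -0.02   -0.06]
  [ -0.04   -0.03   -0.04    0.99   -0.10   -0.07   -0.01]
  [ -0.05   -0.03   -0.04   -0.07    0.90   -0.09   -0.02]
  [ -0.06   -0.07   -0.11   -0.07   -0.09    0.94   -0.02]
  [ -0.07   -0.05   -0.09   -0.06   -0.04   -0.04    0.99]
Leontief inverse L = M⁻¹:
  [  1.0389    0.1221    0.0535    0.0325    0.0664    0.1091    0.0404]
  [  0.1585    1.1622    0.1475    0.0566    0.1370    0.1263    0.1354]
  [  0.0575    0.1095    1.0809    0.1425    0.1566    0.0652    0.0837]
  [  0.0655    0.0610    0.0707    1.0382    0.1417    0.1037    0.0272]
  [  0.0828    0.0691    0.0798    0.1040    1.1549    0.1339    0.0406]
  [  0.0997    0.1202    0.1564    0.1122    0.1558    1.1100    0.0503]
  [  0.0980    0.0886    0.1233    0.0898    0.0874    0.0766    1.0327]
Total output x = L · d:
  x_0 = 1.0389·89 + 0.1221·96 + 0.0535·19 + 0.0325·25 + 0.0664·19 + 0.1091·29 + 0.0404·52 = 112.5408
  x_1 = 0.1585·89 + 1.1622·96 + 0.1475·19 + 0.0566·25 + 0.1370·19 + 0.1263·29 + 0.1354·52 = 143.2088
  x_2 = 0.0575·89 + 0.1095·96 + 1.0809·19 + 0.1425·25 + 0.1566·19 + 0.0652·29 + 0.0837·52 = 48.9532
  x_3 = 0.0655·89 + 0.0610·96 + 0.0707·19 + 1.0382·25 + 0.1417·19 + 0.1037·29 + 0.0272·52 = 46.0940
  x_4 = 0.0828·89 + 0.0691·96 + 0.0798·19 + 0.1040·25 + 1.1549·19 + 0.1339·29 + 0.0406·52 = 46.0583
  x_5 = 0.0997·89 + 0.1202·96 + 0.1564·19 + 0.1122·25 + 0.1558·19 + 1.1100·29 + 0.0503·52 = 63.9594
  x_6 = 0.0980·89 + 0.0886·96 + 0.1233·19 + 0.0898·25 + 0.0874·19 + 0.0766·29 + 1.0327·52 = 79.4045
Δx_3 = L[3,5] · Δd_5 = 0.1037 · 13 = 1.3476

1.3476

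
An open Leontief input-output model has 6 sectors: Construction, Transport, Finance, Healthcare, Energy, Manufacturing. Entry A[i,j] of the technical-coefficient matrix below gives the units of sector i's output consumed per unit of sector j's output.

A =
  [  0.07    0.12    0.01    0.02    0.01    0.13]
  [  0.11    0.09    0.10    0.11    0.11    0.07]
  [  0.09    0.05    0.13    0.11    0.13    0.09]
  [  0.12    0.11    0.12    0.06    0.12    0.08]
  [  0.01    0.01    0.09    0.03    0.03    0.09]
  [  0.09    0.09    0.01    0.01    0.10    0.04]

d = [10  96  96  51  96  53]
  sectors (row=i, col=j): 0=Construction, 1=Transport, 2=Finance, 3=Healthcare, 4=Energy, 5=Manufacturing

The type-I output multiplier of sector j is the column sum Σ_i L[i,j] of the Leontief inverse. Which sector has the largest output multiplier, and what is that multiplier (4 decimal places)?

Form M = I − A:
  [  0.93   -0.12   -0.01   -0.02   -0.01   -0.13]
  [ -0.11    0.91   -0.10   -0.11   -0.11   -0.07]
  [ -0.09   -0.05    0.87   -0.11   -0.13   -0.09]
  [ -0.12   -0.11   -0.12    0.94   -0.12   -0.08]
  [ -0.01   -0.01   -0.09   -0.03    0.97   -0.09]
  [ -0.09   -0.09   -0.01   -0.01   -0.10    0.96]
Leontief inverse L = M⁻¹:
  [  1.1261    0.1763    0.0493    0.0543    0.0635    0.1805]
  [  0.1964    1.1737    0.1830    0.1710    0.1975    0.1621]
  [  0.1749    0.1308    1.2147    0.1701    0.2192    0.1818]
  [  0.2066    0.1937    0.2031    1.1232    0.2082    0.1743]
  [  0.0486    0.0445    0.1260    0.0566    1.0735    0.1270]
  [  0.1330    0.1346    0.0497    0.0405    0.1407    1.0907]
Total output x = L · d:
  x_0 = 1.1261·10 + 0.1763·96 + 0.0493·96 + 0.0543·51 + 0.0635·96 + 0.1805·53 = 51.3575
  x_1 = 0.1964·10 + 1.1737·96 + 0.1830·96 + 0.1710·51 + 0.1975·96 + 0.1621·53 = 168.4894
  x_2 = 0.1749·10 + 0.1308·96 + 1.2147·96 + 0.1701·51 + 0.2192·96 + 0.1818·53 = 170.2693
  x_3 = 0.2066·10 + 0.1937·96 + 0.2031·96 + 1.1232·51 + 0.2082·96 + 0.1743·53 = 126.6642
  x_4 = 0.0486·10 + 0.0445·96 + 0.1260·96 + 0.0566·51 + 1.0735·96 + 0.1270·53 = 129.5248
  x_5 = 0.1330·10 + 0.1346·96 + 0.0497·96 + 0.0405·51 + 0.1407·96 + 1.0907·53 = 92.4042
Output multipliers (column sums of L):
  Construction: 1.8856
  Transport: 1.8536
  Finance: 1.8259
  Healthcare: 1.6156
  Energy: 1.9027
  Manufacturing: 1.9164

Manufacturing (1.9164)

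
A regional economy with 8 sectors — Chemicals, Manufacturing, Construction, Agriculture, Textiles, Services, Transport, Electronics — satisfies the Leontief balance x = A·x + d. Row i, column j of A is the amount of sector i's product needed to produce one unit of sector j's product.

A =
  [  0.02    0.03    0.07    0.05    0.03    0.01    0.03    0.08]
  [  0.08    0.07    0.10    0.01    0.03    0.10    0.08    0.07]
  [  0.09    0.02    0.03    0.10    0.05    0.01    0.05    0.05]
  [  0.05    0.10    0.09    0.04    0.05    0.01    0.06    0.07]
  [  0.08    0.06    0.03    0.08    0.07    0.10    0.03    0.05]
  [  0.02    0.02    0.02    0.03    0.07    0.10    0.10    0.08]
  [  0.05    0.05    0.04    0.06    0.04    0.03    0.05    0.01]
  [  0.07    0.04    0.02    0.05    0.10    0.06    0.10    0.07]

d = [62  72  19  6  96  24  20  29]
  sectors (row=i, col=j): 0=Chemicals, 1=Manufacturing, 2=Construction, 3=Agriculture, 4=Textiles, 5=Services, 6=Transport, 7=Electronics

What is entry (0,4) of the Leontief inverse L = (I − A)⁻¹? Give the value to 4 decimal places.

Form M = I − A:
  [  0.98   -0.03   -0.07   -0.05   -0.03   -0.01   -0.03   -0.08]
  [ -0.08    0.93   -0.10   -0.01   -0.03   -0.10   -0.08   -0.07]
  [ -0.09   -0.02    0.97   -0.10   -0.05   -0.01   -0.05   -0.05]
  [ -0.05   -0.10   -0.09    0.96   -0.05   -0.01   -0.06   -0.07]
  [ -0.08   -0.06   -0.03   -0.08    0.93   -0.10   -0.03   -0.05]
  [ -0.02   -0.02   -0.02   -0.03   -0.07    0.90   -0.10   -0.08]
  [ -0.05   -0.05   -0.04   -0.06   -0.04   -0.03    0.95   -0.01]
  [ -0.07   -0.04   -0.02   -0.05   -0.10   -0.06   -0.10    0.93]
Leontief inverse L = M⁻¹:
  [  1.0558    0.0584    0.0977    0.0823    0.0635    0.0371    0.0665    0.1140]
  [  0.1329    1.1106    0.1437    0.0603    0.0819    0.1493    0.1407    0.1261]
  [  0.1290    0.0573    1.0681    0.1376    0.0877    0.0401    0.0905    0.0923]
  [  0.1022    0.1412    0.1337    1.0851    0.0950    0.0526    0.1118    0.1191]
  [  0.1282    0.1039    0.0750    0.1245    1.1199    0.1496    0.0869    0.1063]
  [  0.0626    0.0564    0.0529    0.0708    0.1166    1.1457    0.1514    0.1243]
  [  0.0831    0.0799    0.0716    0.0903    0.0698    0.0585    1.0845    0.0443]
  [  0.1202    0.0844    0.0629    0.0978    0.1507    0.1092    0.1547    1.1219]
Total output x = L · d:
  x_0 = 1.0558·62 + 0.0584·72 + 0.0977·19 + 0.0823·6 + 0.0635·96 + 0.0371·24 + 0.0665·20 + 0.1140·29 = 83.6392
  x_1 = 0.1329·62 + 1.1106·72 + 0.1437·19 + 0.0603·6 + 0.0819·96 + 0.1493·24 + 0.1407·20 + 0.1261·29 = 109.2103
  x_2 = 0.1290·62 + 0.0573·72 + 1.0681·19 + 0.1376·6 + 0.0877·96 + 0.0401·24 + 0.0905·20 + 0.0923·29 = 47.1060
  x_3 = 0.1022·62 + 0.1412·72 + 0.1337·19 + 1.0851·6 + 0.0950·96 + 0.0526·24 + 0.1118·20 + 0.1191·29 = 41.6255
  x_4 = 0.1282·62 + 0.1039·72 + 0.0750·19 + 0.1245·6 + 1.1199·96 + 0.1496·24 + 0.0869·20 + 0.1063·29 = 133.5208
  x_5 = 0.0626·62 + 0.0564·72 + 0.0529·19 + 0.0708·6 + 0.1166·96 + 1.1457·24 + 0.1514·20 + 0.1243·29 = 54.6942
  x_6 = 0.0831·62 + 0.0799·72 + 0.0716·19 + 0.0903·6 + 0.0698·96 + 0.0585·24 + 1.0845·20 + 0.0443·29 = 43.8802
  x_7 = 0.1202·62 + 0.0844·72 + 0.0629·19 + 0.0978·6 + 0.1507·96 + 0.1092·24 + 0.1547·20 + 1.1219·29 = 68.0304

L[0,4] = 0.0635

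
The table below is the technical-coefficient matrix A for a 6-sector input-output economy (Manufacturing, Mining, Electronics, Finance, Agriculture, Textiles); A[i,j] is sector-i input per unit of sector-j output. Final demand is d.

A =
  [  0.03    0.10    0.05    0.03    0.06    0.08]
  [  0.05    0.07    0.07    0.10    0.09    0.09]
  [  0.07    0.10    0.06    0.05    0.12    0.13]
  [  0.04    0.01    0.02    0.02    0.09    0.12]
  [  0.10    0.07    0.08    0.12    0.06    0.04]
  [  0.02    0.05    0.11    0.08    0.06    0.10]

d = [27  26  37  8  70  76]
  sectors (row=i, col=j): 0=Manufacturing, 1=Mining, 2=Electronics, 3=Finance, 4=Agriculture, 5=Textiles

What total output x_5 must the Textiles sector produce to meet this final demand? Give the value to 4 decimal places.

Form M = I − A:
  [  0.97   -0.10   -0.05   -0.03   -0.06   -0.08]
  [ -0.05    0.93   -0.07   -0.10   -0.09   -0.09]
  [ -0.07   -0.10    0.94   -0.05   -0.12   -0.13]
  [ -0.04   -0.01   -0.02    0.98   -0.09   -0.12]
  [ -0.10   -0.07   -0.08   -0.12    0.94   -0.04]
  [ -0.02   -0.05   -0.11   -0.08   -0.06    0.90]
Leontief inverse L = M⁻¹:
  [  1.0622    0.1407    0.0939    0.0762    0.1093    0.1371]
  [  0.0925    1.1208    0.1243    0.1560    0.1546    0.1659]
  [  0.1186    0.1610    1.1260    0.1184    0.1917    0.2136]
  [  0.0668    0.0435    0.0596    1.0592    0.1280    0.1658]
  [  0.1410    0.1218    0.1295    0.1706    1.1248    0.1162]
  [  0.0586    0.0971    0.1605    0.1304    0.1208    1.1720]
Total output x = L · d:
  x_0 = 1.0622·27 + 0.1407·26 + 0.0939·37 + 0.0762·8 + 0.1093·70 + 0.1371·76 = 54.4956
  x_1 = 0.0925·27 + 1.1208·26 + 0.1243·37 + 0.1560·8 + 0.1546·70 + 0.1659·76 = 60.9205
  x_2 = 0.1186·27 + 0.1610·26 + 1.1260·37 + 0.1184·8 + 0.1917·70 + 0.2136·76 = 79.6479
  x_3 = 0.0668·27 + 0.0435·26 + 0.0596·37 + 1.0592·8 + 0.1280·70 + 0.1658·76 = 35.1819
  x_4 = 0.1410·27 + 0.1218·26 + 0.1295·37 + 0.1706·8 + 1.1248·70 + 0.1162·76 = 100.6939
  x_5 = 0.0586·27 + 0.0971·26 + 0.1605·37 + 0.1304·8 + 0.1208·70 + 1.1720·76 = 108.6149

108.6149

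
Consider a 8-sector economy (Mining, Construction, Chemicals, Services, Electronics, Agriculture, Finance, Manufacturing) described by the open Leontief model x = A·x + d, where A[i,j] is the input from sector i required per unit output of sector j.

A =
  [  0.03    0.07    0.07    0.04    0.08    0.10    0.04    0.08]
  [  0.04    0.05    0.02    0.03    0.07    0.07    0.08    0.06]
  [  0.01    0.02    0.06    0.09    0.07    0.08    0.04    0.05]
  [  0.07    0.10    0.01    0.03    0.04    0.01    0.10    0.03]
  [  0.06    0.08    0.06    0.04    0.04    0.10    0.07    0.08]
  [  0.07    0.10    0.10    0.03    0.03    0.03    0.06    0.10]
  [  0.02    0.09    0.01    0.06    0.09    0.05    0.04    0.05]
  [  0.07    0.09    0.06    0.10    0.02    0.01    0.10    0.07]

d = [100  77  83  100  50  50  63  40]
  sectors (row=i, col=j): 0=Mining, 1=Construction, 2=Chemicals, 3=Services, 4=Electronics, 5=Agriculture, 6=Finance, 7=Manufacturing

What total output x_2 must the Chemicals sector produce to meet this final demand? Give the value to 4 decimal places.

Form M = I − A:
  [  0.97   -0.07   -0.07   -0.04   -0.08   -0.10   -0.04   -0.08]
  [ -0.04    0.95   -0.02   -0.03   -0.07   -0.07   -0.08   -0.06]
  [ -0.01   -0.02    0.94   -0.09   -0.07   -0.08   -0.04   -0.05]
  [ -0.07   -0.10   -0.01    0.97   -0.04   -0.01   -0.10   -0.03]
  [ -0.06   -0.08   -0.06   -0.04    0.96   -0.10   -0.07   -0.08]
  [ -0.07   -0.10   -0.10   -0.03   -0.03    0.97   -0.06   -0.10]
  [ -0.02   -0.09   -0.01   -0.06   -0.09   -0.05    0.96   -0.05]
  [ -0.07   -0.09   -0.06   -0.10   -0.02   -0.01   -0.10    0.93]
Leontief inverse L = M⁻¹:
  [  1.0762    0.1420    0.1190    0.0913    0.1301    0.1523    0.1052    0.1443]
  [  0.0776    1.1118    0.0581    0.0710    0.1131    0.1134    0.1328    0.1129]
  [  0.0487    0.0808    1.0977    0.1307    0.1101    0.1200    0.0941    0.1001]
  [  0.1012    0.1542    0.0395    1.0656    0.0840    0.0528    0.1470    0.0760]
  [  0.1063    0.1549    0.1091    0.0926    1.0942    0.1534    0.1361    0.1459]
  [  0.1123    0.1686    0.1453    0.0847    0.0847    1.0843    0.1244    0.1616]
  [  0.0582    0.1494    0.0448    0.0974    0.1306    0.0924    1.0943    0.1002]
  [  0.1123    0.1613    0.0984    0.1501    0.0754    0.0608    0.1646    1.1273]
Total output x = L · d:
  x_0 = 1.0762·100 + 0.1420·77 + 0.1190·83 + 0.0913·100 + 0.1301·50 + 0.1523·50 + 0.1052·63 + 0.1443·40 = 164.0812
  x_1 = 0.0776·100 + 1.1118·77 + 0.0581·83 + 0.0710·100 + 0.1131·50 + 0.1134·50 + 0.1328·63 + 0.1129·40 = 129.4987
  x_2 = 0.0487·100 + 0.0808·77 + 1.0977·83 + 0.1307·100 + 0.1101·50 + 0.1200·50 + 0.0941·63 + 0.1001·40 = 136.7069
  x_3 = 0.1012·100 + 0.1542·77 + 0.0395·83 + 1.0656·100 + 0.0840·50 + 0.0528·50 + 0.1470·63 + 0.0760·40 = 150.9741
  x_4 = 0.1063·100 + 0.1549·77 + 0.1091·83 + 0.0926·100 + 1.0942·50 + 0.1534·50 + 0.1361·63 + 0.1459·40 = 117.6710
  x_5 = 0.1123·100 + 0.1686·77 + 0.1453·83 + 0.0847·100 + 0.0847·50 + 1.0843·50 + 0.1244·63 + 0.1616·40 = 117.4923
  x_6 = 0.0582·100 + 0.1494·77 + 0.0448·83 + 0.0974·100 + 0.1306·50 + 0.0924·50 + 1.0943·63 + 0.1002·40 = 114.8767
  x_7 = 0.1123·100 + 0.1613·77 + 0.0984·83 + 0.1501·100 + 0.0754·50 + 0.0608·50 + 0.1646·63 + 1.1273·40 = 109.0929

136.7069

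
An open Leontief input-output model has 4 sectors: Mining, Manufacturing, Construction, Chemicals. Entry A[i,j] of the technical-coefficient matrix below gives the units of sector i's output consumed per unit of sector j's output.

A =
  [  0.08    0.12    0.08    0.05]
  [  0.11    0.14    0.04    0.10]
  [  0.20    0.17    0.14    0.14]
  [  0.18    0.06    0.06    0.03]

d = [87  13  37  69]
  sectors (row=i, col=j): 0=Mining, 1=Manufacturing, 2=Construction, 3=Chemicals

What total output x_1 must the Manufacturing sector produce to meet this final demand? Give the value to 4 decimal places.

Form M = I − A:
  [  0.92   -0.12   -0.08   -0.05]
  [ -0.11    0.86   -0.04   -0.10]
  [ -0.20   -0.17    0.86   -0.14]
  [ -0.18   -0.06   -0.06    0.97]
Leontief inverse L = M⁻¹:
  [  1.1558    0.1924    0.1232    0.0972]
  [  0.1928    1.2168    0.0848    0.1476]
  [  0.3472    0.3064    1.2251    0.2263]
  [  0.2479    0.1299    0.1039    1.0721]
Total output x = L · d:
  x_0 = 1.1558·87 + 0.1924·13 + 0.1232·37 + 0.0972·69 = 114.3205
  x_1 = 0.1928·87 + 1.2168·13 + 0.0848·37 + 0.1476·69 = 45.9165
  x_2 = 0.3472·87 + 0.3064·13 + 1.2251·37 + 0.2263·69 = 95.1397
  x_3 = 0.2479·87 + 0.1299·13 + 0.1039·37 + 1.0721·69 = 101.0732

45.9165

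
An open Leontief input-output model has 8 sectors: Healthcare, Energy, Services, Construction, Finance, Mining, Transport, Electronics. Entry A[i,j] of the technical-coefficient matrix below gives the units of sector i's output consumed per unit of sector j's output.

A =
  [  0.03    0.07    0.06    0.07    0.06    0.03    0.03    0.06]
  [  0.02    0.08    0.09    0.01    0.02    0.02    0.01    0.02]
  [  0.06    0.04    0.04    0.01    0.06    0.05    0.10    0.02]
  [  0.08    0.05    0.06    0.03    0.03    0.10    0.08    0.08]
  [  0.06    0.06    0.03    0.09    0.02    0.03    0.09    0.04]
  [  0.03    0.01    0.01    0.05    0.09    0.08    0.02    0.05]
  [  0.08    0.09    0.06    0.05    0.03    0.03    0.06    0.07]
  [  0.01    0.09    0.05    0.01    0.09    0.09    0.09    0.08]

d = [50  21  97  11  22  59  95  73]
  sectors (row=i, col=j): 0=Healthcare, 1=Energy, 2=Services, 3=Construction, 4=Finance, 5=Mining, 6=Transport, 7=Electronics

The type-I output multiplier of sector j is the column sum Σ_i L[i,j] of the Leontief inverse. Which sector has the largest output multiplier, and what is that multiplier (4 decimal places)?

Form M = I − A:
  [  0.97   -0.07   -0.06   -0.07   -0.06   -0.03   -0.03   -0.06]
  [ -0.02    0.92   -0.09   -0.01   -0.02   -0.02   -0.01   -0.02]
  [ -0.06   -0.04    0.96   -0.01   -0.06   -0.05   -0.10   -0.02]
  [ -0.08   -0.05   -0.06    0.97   -0.03   -0.10   -0.08   -0.08]
  [ -0.06   -0.06   -0.03   -0.09    0.98   -0.03   -0.09   -0.04]
  [ -0.03   -0.01   -0.01   -0.05   -0.09    0.92   -0.02   -0.05]
  [ -0.08   -0.09   -0.06   -0.05   -0.03   -0.03    0.94   -0.07]
  [ -0.01   -0.09   -0.05   -0.01   -0.09   -0.09   -0.09    0.92]
Leontief inverse L = M⁻¹:
  [  1.0620    0.1135    0.0961    0.0957    0.0933    0.0675    0.0730    0.0954]
  [  0.0389    1.1064    0.1135    0.0235    0.0409    0.0402    0.0355    0.0378]
  [  0.0910    0.0810    1.0723    0.0385    0.0904    0.0798    0.1366    0.0530]
  [  0.1174    0.1027    0.1020    1.0641    0.0770    0.1463    0.1288    0.1257]
  [  0.0952    0.1068    0.0693    0.1176    1.0539    0.0684    0.1316    0.0798]
  [  0.0568    0.0435    0.0356    0.0772    0.1205    1.1139    0.0557    0.0822]
  [  0.1146    0.1417    0.1031    0.0789    0.0691    0.0701    1.1054    0.1106]
  [  0.0476    0.1436    0.0919    0.0438    0.1324    0.1331    0.1395    1.1226]
Total output x = L · d:
  x_0 = 1.0620·50 + 0.1135·21 + 0.0961·97 + 0.0957·11 + 0.0933·22 + 0.0675·59 + 0.0730·95 + 0.0954·73 = 85.7929
  x_1 = 0.0389·50 + 1.1064·21 + 0.1135·97 + 0.0235·11 + 0.0409·22 + 0.0402·59 + 0.0355·95 + 0.0378·73 = 45.8417
  x_2 = 0.0910·50 + 0.0810·21 + 1.0723·97 + 0.0385·11 + 0.0904·22 + 0.0798·59 + 0.1366·95 + 0.0530·73 = 134.2305
  x_3 = 0.1174·50 + 0.1027·21 + 0.1020·97 + 1.0641·11 + 0.0770·22 + 0.1463·59 + 0.1288·95 + 0.1257·73 = 61.3650
  x_4 = 0.0952·50 + 0.1068·21 + 0.0693·97 + 0.1176·11 + 1.0539·22 + 0.0684·59 + 0.1316·95 + 0.0798·73 = 60.5693
  x_5 = 0.0568·50 + 0.0435·21 + 0.0356·97 + 0.0772·11 + 0.1205·22 + 1.1139·59 + 0.0557·95 + 0.0822·73 = 87.7157
  x_6 = 0.1146·50 + 0.1417·21 + 0.1031·97 + 0.0789·11 + 0.0691·22 + 0.0701·59 + 1.1054·95 + 0.1106·73 = 138.3120
  x_7 = 0.0476·50 + 0.1436·21 + 0.0919·97 + 0.0438·11 + 0.1324·22 + 0.1331·59 + 0.1395·95 + 1.1226·73 = 120.7637
Output multipliers (column sums of L):
  Healthcare: 1.6234
  Energy: 1.8391
  Services: 1.6839
  Construction: 1.5394
  Finance: 1.6775
  Mining: 1.7193
  Transport: 1.8060
  Electronics: 1.7071

Energy (1.8391)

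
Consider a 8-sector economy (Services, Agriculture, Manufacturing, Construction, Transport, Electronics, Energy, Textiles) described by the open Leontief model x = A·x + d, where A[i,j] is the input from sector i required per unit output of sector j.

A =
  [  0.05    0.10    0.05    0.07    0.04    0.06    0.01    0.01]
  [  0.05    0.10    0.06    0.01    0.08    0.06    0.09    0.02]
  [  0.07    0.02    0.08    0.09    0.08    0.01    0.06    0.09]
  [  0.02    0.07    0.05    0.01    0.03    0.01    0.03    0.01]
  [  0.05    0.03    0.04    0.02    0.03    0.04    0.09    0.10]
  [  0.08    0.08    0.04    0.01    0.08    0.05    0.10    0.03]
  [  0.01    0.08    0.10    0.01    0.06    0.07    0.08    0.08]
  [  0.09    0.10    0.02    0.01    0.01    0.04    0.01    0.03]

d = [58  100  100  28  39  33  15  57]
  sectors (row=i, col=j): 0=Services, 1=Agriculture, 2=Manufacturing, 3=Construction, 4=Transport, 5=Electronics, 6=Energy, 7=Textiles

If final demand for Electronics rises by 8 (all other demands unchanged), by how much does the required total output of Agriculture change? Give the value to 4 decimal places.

Form M = I − A:
  [  0.95   -0.10   -0.05   -0.07   -0.04   -0.06   -0.01   -0.01]
  [ -0.05    0.90   -0.06   -0.01   -0.08   -0.06   -0.09   -0.02]
  [ -0.07   -0.02    0.92   -0.09   -0.08   -0.01   -0.06   -0.09]
  [ -0.02   -0.07   -0.05    0.99   -0.03   -0.01   -0.03   -0.01]
  [ -0.05   -0.03   -0.04   -0.02    0.97   -0.04   -0.09   -0.10]
  [ -0.08   -0.08   -0.04   -0.01   -0.08    0.95   -0.10   -0.03]
  [ -0.01   -0.08   -0.10   -0.01   -0.06   -0.07    0.92   -0.08]
  [ -0.09   -0.10   -0.02   -0.01   -0.01   -0.04   -0.01    0.97]
Leontief inverse L = M⁻¹:
  [  1.0845    0.1488    0.0873    0.0895    0.0779    0.0885    0.0526    0.0384]
  [  0.0925    1.1597    0.1097    0.0339    0.1275    0.0995    0.1467    0.0637]
  [  0.1129    0.0782    1.1257    0.1163    0.1189    0.0433    0.1038    0.1306]
  [  0.0410    0.0986    0.0747    1.0230    0.0538    0.0281    0.0570    0.0310]
  [  0.0870    0.0825    0.0785    0.0390    1.0643    0.0718    0.1288    0.1328]
  [  0.1215    0.1408    0.0887    0.0339    0.1251    1.0901    0.1535    0.0720]
  [  0.0578    0.1407    0.1498    0.0351    0.1079    0.1080    1.1359    0.1259]
  [  0.1194    0.1441    0.0494    0.0269    0.0406    0.0665    0.0421    1.0497]
Total output x = L · d:
  x_0 = 1.0845·58 + 0.1488·100 + 0.0873·100 + 0.0895·28 + 0.0779·39 + 0.0885·33 + 0.0526·15 + 0.0384·57 = 97.9579
  x_1 = 0.0925·58 + 1.1597·100 + 0.1097·100 + 0.0339·28 + 0.1275·39 + 0.0995·33 + 0.1467·15 + 0.0637·57 = 147.3378
  x_2 = 0.1129·58 + 0.0782·100 + 1.1257·100 + 0.1163·28 + 0.1189·39 + 0.0433·33 + 0.1038·15 + 0.1306·57 = 145.2523
  x_3 = 0.0410·58 + 0.0986·100 + 0.0747·100 + 1.0230·28 + 0.0538·39 + 0.0281·33 + 0.0570·15 + 0.0310·57 = 54.0000
  x_4 = 0.0870·58 + 0.0825·100 + 0.0785·100 + 0.0390·28 + 1.0643·39 + 0.0718·33 + 0.1288·15 + 0.1328·57 = 75.6159
  x_5 = 0.1215·58 + 0.1408·100 + 0.0887·100 + 0.0339·28 + 0.1251·39 + 1.0901·33 + 0.1535·15 + 0.0720·57 = 78.2091
  x_6 = 0.0578·58 + 0.1407·100 + 0.1498·100 + 0.0351·28 + 0.1079·39 + 0.1080·33 + 1.1359·15 + 0.1259·57 = 65.3752
  x_7 = 0.1194·58 + 0.1441·100 + 0.0494·100 + 0.0269·28 + 0.0406·39 + 0.0665·33 + 0.0421·15 + 1.0497·57 = 91.2715
Δx_1 = L[1,5] · Δd_5 = 0.0995 · 8 = 0.7956

0.7956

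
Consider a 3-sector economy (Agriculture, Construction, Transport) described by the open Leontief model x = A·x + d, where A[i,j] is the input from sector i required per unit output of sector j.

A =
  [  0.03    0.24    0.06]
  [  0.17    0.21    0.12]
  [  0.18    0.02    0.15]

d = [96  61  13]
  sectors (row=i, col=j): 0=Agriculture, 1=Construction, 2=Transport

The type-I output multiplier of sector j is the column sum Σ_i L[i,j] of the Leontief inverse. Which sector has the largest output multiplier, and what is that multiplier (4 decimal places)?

Construction (1.8012)

Form M = I − A:
  [  0.97   -0.24   -0.06]
  [ -0.17    0.79   -0.12]
  [ -0.18   -0.02    0.85]
Leontief inverse L = M⁻¹:
  [  1.1144    0.3418    0.1269]
  [  0.2766    1.3552    0.2108]
  [  0.2425    0.1043    1.2083]
Total output x = L · d:
  x_0 = 1.1144·96 + 0.3418·61 + 0.1269·13 = 129.4769
  x_1 = 0.2766·96 + 1.3552·61 + 0.2108·13 = 111.9655
  x_2 = 0.2425·96 + 0.1043·61 + 1.2083·13 = 45.3472
Output multipliers (column sums of L):
  Agriculture: 1.6335
  Construction: 1.8012
  Transport: 1.5461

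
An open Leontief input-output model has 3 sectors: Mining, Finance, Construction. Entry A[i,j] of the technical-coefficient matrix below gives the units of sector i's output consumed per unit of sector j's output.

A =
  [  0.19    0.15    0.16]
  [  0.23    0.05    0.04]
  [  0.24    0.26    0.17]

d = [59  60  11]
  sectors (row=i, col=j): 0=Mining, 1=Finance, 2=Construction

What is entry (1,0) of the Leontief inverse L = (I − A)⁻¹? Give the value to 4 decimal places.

Form M = I − A:
  [  0.81   -0.15   -0.16]
  [ -0.23    0.95   -0.04]
  [ -0.24   -0.26    0.83]
Leontief inverse L = M⁻¹:
  [  1.4042    0.2997    0.2851]
  [  0.3618    1.1439    0.1249]
  [  0.5194    0.4450    1.3264]
Total output x = L · d:
  x_0 = 1.4042·59 + 0.2997·60 + 0.2851·11 = 103.9667
  x_1 = 0.3618·59 + 1.1439·60 + 0.1249·11 = 91.3576
  x_2 = 0.5194·59 + 0.4450·60 + 1.3264·11 = 71.9337

L[1,0] = 0.3618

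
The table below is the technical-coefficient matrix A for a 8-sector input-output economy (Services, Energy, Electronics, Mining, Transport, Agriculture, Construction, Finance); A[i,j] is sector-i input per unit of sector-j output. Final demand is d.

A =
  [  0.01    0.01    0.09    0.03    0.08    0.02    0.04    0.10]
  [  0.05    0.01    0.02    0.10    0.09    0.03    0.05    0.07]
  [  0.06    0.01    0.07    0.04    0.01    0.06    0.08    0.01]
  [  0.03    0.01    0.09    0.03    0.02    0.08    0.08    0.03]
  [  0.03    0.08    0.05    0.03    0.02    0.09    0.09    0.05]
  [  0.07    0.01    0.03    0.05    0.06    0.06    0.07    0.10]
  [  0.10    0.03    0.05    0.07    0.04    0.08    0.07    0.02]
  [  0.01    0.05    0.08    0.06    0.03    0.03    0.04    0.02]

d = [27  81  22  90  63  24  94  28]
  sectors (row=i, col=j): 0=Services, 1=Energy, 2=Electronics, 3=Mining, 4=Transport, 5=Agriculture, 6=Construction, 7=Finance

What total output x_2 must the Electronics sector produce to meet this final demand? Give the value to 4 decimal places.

Form M = I − A:
  [  0.99   -0.01   -0.09   -0.03   -0.08   -0.02   -0.04   -0.10]
  [ -0.05    0.99   -0.02   -0.10   -0.09   -0.03   -0.05   -0.07]
  [ -0.06   -0.01    0.93   -0.04   -0.01   -0.06   -0.08   -0.01]
  [ -0.03   -0.01   -0.09    0.97   -0.02   -0.08   -0.08   -0.03]
  [ -0.03   -0.08   -0.05   -0.03    0.98   -0.09   -0.09   -0.05]
  [ -0.07   -0.01   -0.03   -0.05   -0.06    0.94   -0.07   -0.10]
  [ -0.10   -0.03   -0.05   -0.07   -0.04   -0.08    0.93   -0.02]
  [ -0.01   -0.05   -0.08   -0.06   -0.03   -0.03   -0.04    0.98]
Leontief inverse L = M⁻¹:
  [  1.0379    0.0298    0.1292    0.0601    0.1006    0.0570    0.0819    0.1238]
  [  0.0795    1.0311    0.0652    0.1321    0.1161    0.0726    0.0969    0.1018]
  [  0.0900    0.0219    1.1054    0.0673    0.0337    0.0934    0.1178    0.0377]
  [  0.0636    0.0240    0.1270    1.0604    0.0443    0.1170    0.1218    0.0586]
  [  0.0686    0.0974    0.0914    0.0706    1.0537    0.1318    0.1378    0.0871]
  [  0.1028    0.0315    0.0774    0.0861    0.0903    1.1023    0.1177    0.1357]
  [  0.1364    0.0477    0.0980    0.1065    0.0739    0.1241    1.1204    0.0609]
  [  0.0367    0.0621    0.1118    0.0869    0.0504    0.0619    0.0764    1.0428]
Total output x = L · d:
  x_0 = 1.0379·27 + 0.0298·81 + 0.1292·22 + 0.0601·90 + 0.1006·63 + 0.0570·24 + 0.0819·94 + 0.1238·28 = 57.5614
  x_1 = 0.0795·27 + 1.0311·81 + 0.0652·22 + 0.1321·90 + 0.1161·63 + 0.0726·24 + 0.0969·94 + 0.1018·28 = 119.9963
  x_2 = 0.0900·27 + 0.0219·81 + 1.1054·22 + 0.0673·90 + 0.0337·63 + 0.0934·24 + 0.1178·94 + 0.0377·28 = 51.0788
  x_3 = 0.0636·27 + 0.0240·81 + 0.1270·22 + 1.0604·90 + 0.0443·63 + 0.1170·24 + 0.1218·94 + 0.0586·28 = 120.5809
  x_4 = 0.0686·27 + 0.0974·81 + 0.0914·22 + 0.0706·90 + 1.0537·63 + 0.1318·24 + 0.1378·94 + 0.0871·28 = 103.0417
  x_5 = 0.1028·27 + 0.0315·81 + 0.0774·22 + 0.0861·90 + 0.0903·63 + 1.1023·24 + 0.1177·94 + 0.1357·28 = 61.7909
  x_6 = 0.1364·27 + 0.0477·81 + 0.0980·22 + 0.1065·90 + 0.0739·63 + 0.1241·24 + 1.1204·94 + 0.0609·28 = 133.9382
  x_7 = 0.0367·27 + 0.0621·81 + 0.1118·22 + 0.0869·90 + 0.0504·63 + 0.0619·24 + 0.0764·94 + 1.0428·28 = 57.3460

51.0788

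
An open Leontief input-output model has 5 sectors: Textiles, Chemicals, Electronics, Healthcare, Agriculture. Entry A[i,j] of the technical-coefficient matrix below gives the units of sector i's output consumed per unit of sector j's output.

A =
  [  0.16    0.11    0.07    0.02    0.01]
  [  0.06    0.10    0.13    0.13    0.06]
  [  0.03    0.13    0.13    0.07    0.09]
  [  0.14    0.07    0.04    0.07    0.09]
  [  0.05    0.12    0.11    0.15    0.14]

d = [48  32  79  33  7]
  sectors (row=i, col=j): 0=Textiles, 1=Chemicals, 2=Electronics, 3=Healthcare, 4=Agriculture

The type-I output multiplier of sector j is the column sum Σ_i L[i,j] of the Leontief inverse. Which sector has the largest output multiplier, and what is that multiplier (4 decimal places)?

Chemicals (1.9724)

Form M = I − A:
  [  0.84   -0.11   -0.07   -0.02   -0.01]
  [ -0.06    0.90   -0.13   -0.13   -0.06]
  [ -0.03   -0.13    0.87   -0.07   -0.09]
  [ -0.14   -0.07   -0.04    0.93   -0.09]
  [ -0.05   -0.12   -0.11   -0.15    0.86]
Leontief inverse L = M⁻¹:
  [  1.2226    0.1807    0.1347    0.0695    0.0482]
  [  0.1349    1.1918    0.2147    0.2064    0.1288]
  [  0.0937    0.2202    1.2169    0.1501    0.1595]
  [  0.2117    0.1487    0.1093    1.1319    0.1427]
  [  0.1388    0.2309    0.2125    0.2495    1.2289]
Total output x = L · d:
  x_0 = 1.2226·48 + 0.1807·32 + 0.1347·79 + 0.0695·33 + 0.0482·7 = 77.7373
  x_1 = 0.1349·48 + 1.1918·32 + 0.2147·79 + 0.2064·33 + 0.1288·7 = 69.2894
  x_2 = 0.0937·48 + 0.2202·32 + 1.2169·79 + 0.1501·33 + 0.1595·7 = 113.7518
  x_3 = 0.2117·48 + 0.1487·32 + 0.1093·79 + 1.1319·33 + 0.1427·7 = 61.9079
  x_4 = 0.1388·48 + 0.2309·32 + 0.2125·79 + 0.2495·33 + 1.2289·7 = 47.6750
Output multipliers (column sums of L):
  Textiles: 1.8017
  Chemicals: 1.9724
  Electronics: 1.8882
  Healthcare: 1.8073
  Agriculture: 1.7081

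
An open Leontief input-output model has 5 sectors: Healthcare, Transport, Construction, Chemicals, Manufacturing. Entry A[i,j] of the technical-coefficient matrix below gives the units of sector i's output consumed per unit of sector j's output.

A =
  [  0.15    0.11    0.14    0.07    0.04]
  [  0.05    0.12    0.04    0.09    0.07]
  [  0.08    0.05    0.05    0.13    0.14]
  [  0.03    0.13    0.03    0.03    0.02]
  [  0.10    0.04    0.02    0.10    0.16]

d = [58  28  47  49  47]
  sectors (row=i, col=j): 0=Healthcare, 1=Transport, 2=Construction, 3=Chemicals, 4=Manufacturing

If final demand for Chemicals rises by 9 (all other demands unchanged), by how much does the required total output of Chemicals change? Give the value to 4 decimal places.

9.5653

Form M = I − A:
  [  0.85   -0.11   -0.14   -0.07   -0.04]
  [ -0.05    0.88   -0.04   -0.09   -0.07]
  [ -0.08   -0.05    0.95   -0.13   -0.14]
  [ -0.03   -0.13   -0.03    0.97   -0.02]
  [ -0.10   -0.04   -0.02   -0.10    0.84]
Leontief inverse L = M⁻¹:
  [  1.2241    0.1903    0.1953    0.1435    0.1101]
  [  0.0946    1.1779    0.0704    0.1377    0.1177]
  [  0.1397    0.1162    1.0883    0.1876    0.2022]
  [  0.0582    0.1694    0.0503    1.0628    0.0506]
  [  0.1605    0.1017    0.0585    0.1546    1.2200]
Total output x = L · d:
  x_0 = 1.2241·58 + 0.1903·28 + 0.1953·47 + 0.1435·49 + 0.1101·47 = 97.7079
  x_1 = 0.0946·58 + 1.1779·28 + 0.0704·47 + 0.1377·49 + 0.1177·47 = 54.0514
  x_2 = 0.1397·58 + 0.1162·28 + 1.0883·47 + 0.1876·49 + 0.2022·47 = 81.1961
  x_3 = 0.0582·58 + 0.1694·28 + 0.0503·47 + 1.0628·49 + 0.0506·47 = 64.9384
  x_4 = 0.1605·58 + 0.1017·28 + 0.0585·47 + 0.1546·49 + 1.2200·47 = 79.8221
Δx_3 = L[3,3] · Δd_3 = 1.0628 · 9 = 9.5653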